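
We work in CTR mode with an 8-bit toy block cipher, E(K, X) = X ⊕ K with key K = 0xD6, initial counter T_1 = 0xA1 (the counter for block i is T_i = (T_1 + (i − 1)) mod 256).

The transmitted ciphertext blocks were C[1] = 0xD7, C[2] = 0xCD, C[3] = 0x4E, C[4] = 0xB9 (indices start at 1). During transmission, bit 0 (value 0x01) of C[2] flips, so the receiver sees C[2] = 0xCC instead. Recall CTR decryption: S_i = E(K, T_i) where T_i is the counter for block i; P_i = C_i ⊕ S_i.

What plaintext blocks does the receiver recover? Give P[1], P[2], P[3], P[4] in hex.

P[1] = 0xA0, P[2] = 0xB8, P[3] = 0x3B, P[4] = 0xCB

Only C[2] changed, to 0xCC. In CTR, a change in C_i flips the same bit in P_i only; the keystream is unaffected. Decrypting the received ciphertext:
P[1]: T = 0xA1, S = E(K, T) = 0x77; 0xD7 ⊕ 0x77 = 0xA0.
P[2]: T = 0xA2, S = E(K, T) = 0x74; 0xCC ⊕ 0x74 = 0xB8.
P[3]: T = 0xA3, S = E(K, T) = 0x75; 0x4E ⊕ 0x75 = 0x3B.
P[4]: T = 0xA4, S = E(K, T) = 0x72; 0xB9 ⊕ 0x72 = 0xCB.
Blocks that differ from the original plaintext: P[2].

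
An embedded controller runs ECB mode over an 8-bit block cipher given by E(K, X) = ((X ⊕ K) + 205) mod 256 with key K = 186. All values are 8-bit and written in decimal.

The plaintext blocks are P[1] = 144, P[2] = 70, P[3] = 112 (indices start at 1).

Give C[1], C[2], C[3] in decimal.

ECB encryption: C_i = E(K, P_i).
C[1]: E(K, 144) = 247.
C[2]: E(K, 70) = 201.
C[3]: E(K, 112) = 151.

C[1] = 247, C[2] = 201, C[3] = 151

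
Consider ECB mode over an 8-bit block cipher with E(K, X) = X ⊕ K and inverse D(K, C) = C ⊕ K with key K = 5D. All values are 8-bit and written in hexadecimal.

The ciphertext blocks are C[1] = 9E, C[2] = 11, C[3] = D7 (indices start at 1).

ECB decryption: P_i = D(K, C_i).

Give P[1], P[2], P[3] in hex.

P[1]: D(K, 9E) = C3.
P[2]: D(K, 11) = 4C.
P[3]: D(K, D7) = 8A.

P[1] = C3, P[2] = 4C, P[3] = 8A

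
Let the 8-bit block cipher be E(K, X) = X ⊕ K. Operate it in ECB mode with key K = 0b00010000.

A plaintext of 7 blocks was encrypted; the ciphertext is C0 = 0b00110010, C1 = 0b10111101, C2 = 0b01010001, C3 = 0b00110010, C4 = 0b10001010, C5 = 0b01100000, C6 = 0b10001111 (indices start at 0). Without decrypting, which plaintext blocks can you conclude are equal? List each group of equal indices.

ECB encrypts each block independently with the same key, so equal ciphertext blocks imply equal plaintext blocks.
C0 = C3 = 0b00110010, so P0 = P3.

P0 = P3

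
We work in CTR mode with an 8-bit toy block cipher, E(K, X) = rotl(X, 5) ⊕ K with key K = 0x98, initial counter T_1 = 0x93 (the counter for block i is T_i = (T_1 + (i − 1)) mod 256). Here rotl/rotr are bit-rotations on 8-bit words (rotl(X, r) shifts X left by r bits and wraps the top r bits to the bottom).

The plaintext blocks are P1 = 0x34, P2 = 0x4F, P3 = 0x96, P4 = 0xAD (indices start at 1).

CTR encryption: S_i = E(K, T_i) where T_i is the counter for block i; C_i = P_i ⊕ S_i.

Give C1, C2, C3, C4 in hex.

C1: T = 0x93, S = E(K, T) = 0xEA; 0x34 ⊕ 0xEA = 0xDE.
C2: T = 0x94, S = E(K, T) = 0x0A; 0x4F ⊕ 0x0A = 0x45.
C3: T = 0x95, S = E(K, T) = 0x2A; 0x96 ⊕ 0x2A = 0xBC.
C4: T = 0x96, S = E(K, T) = 0x4A; 0xAD ⊕ 0x4A = 0xE7.

C1 = 0xDE, C2 = 0x45, C3 = 0xBC, C4 = 0xE7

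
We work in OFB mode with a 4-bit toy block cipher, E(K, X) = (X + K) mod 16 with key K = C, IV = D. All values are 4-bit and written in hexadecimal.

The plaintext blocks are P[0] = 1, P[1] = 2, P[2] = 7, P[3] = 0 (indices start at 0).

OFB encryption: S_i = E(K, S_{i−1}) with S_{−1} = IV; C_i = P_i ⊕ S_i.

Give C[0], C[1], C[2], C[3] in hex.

C[0]: S = E(K, D) = 9; 1 ⊕ 9 = 8.
C[1]: S = E(K, 9) = 5; 2 ⊕ 5 = 7.
C[2]: S = E(K, 5) = 1; 7 ⊕ 1 = 6.
C[3]: S = E(K, 1) = D; 0 ⊕ D = D.

C[0] = 8, C[1] = 7, C[2] = 6, C[3] = D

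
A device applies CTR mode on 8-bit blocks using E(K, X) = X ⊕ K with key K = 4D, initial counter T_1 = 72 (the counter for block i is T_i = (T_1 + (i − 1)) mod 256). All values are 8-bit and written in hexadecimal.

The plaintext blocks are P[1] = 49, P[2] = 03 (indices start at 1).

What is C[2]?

C[2] = 3D

CTR encryption: S_i = E(K, T_i) where T_i is the counter for block i; C_i = P_i ⊕ S_i.
C[1]: T = 72, S = E(K, T) = 3F; 49 ⊕ 3F = 76.
C[2]: T = 73, S = E(K, T) = 3E; 03 ⊕ 3E = 3D.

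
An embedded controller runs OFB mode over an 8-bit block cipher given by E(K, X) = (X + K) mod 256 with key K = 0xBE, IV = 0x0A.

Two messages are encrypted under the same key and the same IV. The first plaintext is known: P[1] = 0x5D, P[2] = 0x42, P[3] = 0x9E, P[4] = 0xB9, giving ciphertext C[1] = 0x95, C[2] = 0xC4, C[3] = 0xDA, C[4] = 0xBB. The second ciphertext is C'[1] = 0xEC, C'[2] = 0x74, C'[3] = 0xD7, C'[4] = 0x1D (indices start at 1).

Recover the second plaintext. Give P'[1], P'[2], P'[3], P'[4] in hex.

P'[1] = 0x24, P'[2] = 0xF2, P'[3] = 0x93, P'[4] = 0x1F

In OFB with a reused IV, both messages share the same keystream S_i, so C_i ⊕ C'_i = P_i ⊕ P'_i and thus P'_i = P_i ⊕ C_i ⊕ C'_i.
P'[1]: 0x5D ⊕ 0x95 ⊕ 0xEC = 0x24.
P'[2]: 0x42 ⊕ 0xC4 ⊕ 0x74 = 0xF2.
P'[3]: 0x9E ⊕ 0xDA ⊕ 0xD7 = 0x93.
P'[4]: 0xB9 ⊕ 0xBB ⊕ 0x1D = 0x1F.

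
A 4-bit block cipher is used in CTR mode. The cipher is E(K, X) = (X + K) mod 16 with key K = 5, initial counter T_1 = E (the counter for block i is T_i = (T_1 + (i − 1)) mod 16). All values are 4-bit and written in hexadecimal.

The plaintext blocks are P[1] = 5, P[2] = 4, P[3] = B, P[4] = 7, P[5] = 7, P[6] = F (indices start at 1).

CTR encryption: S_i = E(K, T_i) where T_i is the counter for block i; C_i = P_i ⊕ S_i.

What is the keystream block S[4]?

6

C[1]: T = E, S = E(K, T) = 3; 5 ⊕ 3 = 6.
C[2]: T = F, S = E(K, T) = 4; 4 ⊕ 4 = 0.
C[3]: T = 0, S = E(K, T) = 5; B ⊕ 5 = E.
C[4]: T = 1, S = E(K, T) = 6; 7 ⊕ 6 = 1.
So S[4] = 6.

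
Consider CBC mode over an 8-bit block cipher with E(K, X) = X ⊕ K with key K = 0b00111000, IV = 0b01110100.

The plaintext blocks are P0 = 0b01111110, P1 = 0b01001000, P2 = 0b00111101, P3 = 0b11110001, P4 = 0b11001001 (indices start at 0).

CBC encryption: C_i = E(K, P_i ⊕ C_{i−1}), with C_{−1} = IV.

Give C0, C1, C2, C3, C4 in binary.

C0 = 0b00110010, C1 = 0b01000010, C2 = 0b01000111, C3 = 0b10001110, C4 = 0b01111111

C0: P0 ⊕ 0b01110100 = 0b00001010; E(K, 0b00001010) = 0b00110010.
C1: P1 ⊕ 0b00110010 = 0b01111010; E(K, 0b01111010) = 0b01000010.
C2: P2 ⊕ 0b01000010 = 0b01111111; E(K, 0b01111111) = 0b01000111.
C3: P3 ⊕ 0b01000111 = 0b10110110; E(K, 0b10110110) = 0b10001110.
C4: P4 ⊕ 0b10001110 = 0b01000111; E(K, 0b01000111) = 0b01111111.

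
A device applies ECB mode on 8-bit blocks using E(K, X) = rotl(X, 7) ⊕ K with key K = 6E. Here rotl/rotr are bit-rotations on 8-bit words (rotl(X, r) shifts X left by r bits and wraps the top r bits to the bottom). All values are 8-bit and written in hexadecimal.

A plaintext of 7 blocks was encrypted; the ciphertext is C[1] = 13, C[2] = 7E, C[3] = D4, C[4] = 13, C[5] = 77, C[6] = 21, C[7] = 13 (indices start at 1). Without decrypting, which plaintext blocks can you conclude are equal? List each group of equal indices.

P[1] = P[4] = P[7]

ECB encrypts each block independently with the same key, so equal ciphertext blocks imply equal plaintext blocks.
C[1] = C[4] = C[7] = 13, so P[1] = P[4] = P[7].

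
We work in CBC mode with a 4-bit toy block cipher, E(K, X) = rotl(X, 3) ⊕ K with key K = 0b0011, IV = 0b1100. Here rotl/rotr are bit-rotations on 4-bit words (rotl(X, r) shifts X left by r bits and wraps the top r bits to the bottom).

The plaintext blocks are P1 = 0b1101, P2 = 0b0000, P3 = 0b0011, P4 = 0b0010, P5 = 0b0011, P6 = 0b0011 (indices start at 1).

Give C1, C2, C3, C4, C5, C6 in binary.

CBC encryption: C_i = E(K, P_i ⊕ C_{i−1}), with C_{0} = IV.
C1: P1 ⊕ 0b1100 = 0b0001; E(K, 0b0001) = 0b1011.
C2: P2 ⊕ 0b1011 = 0b1011; E(K, 0b1011) = 0b1110.
C3: P3 ⊕ 0b1110 = 0b1101; E(K, 0b1101) = 0b1101.
C4: P4 ⊕ 0b1101 = 0b1111; E(K, 0b1111) = 0b1100.
C5: P5 ⊕ 0b1100 = 0b1111; E(K, 0b1111) = 0b1100.
C6: P6 ⊕ 0b1100 = 0b1111; E(K, 0b1111) = 0b1100.

C1 = 0b1011, C2 = 0b1110, C3 = 0b1101, C4 = 0b1100, C5 = 0b1100, C6 = 0b1100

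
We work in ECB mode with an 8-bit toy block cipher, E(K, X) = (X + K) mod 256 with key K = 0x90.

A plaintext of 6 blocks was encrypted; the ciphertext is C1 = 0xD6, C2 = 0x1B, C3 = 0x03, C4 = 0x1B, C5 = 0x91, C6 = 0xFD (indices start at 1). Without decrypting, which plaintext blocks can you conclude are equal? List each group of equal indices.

ECB encrypts each block independently with the same key, so equal ciphertext blocks imply equal plaintext blocks.
C2 = C4 = 0x1B, so P2 = P4.

P2 = P4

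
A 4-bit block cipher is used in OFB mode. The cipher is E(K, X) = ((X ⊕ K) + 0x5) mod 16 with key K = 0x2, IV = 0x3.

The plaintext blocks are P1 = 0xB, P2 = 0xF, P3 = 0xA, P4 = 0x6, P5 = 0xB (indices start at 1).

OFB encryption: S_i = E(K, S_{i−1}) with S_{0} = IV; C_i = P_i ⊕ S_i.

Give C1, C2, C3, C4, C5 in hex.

C1: S = E(K, 0x3) = 0x6; 0xB ⊕ 0x6 = 0xD.
C2: S = E(K, 0x6) = 0x9; 0xF ⊕ 0x9 = 0x6.
C3: S = E(K, 0x9) = 0x0; 0xA ⊕ 0x0 = 0xA.
C4: S = E(K, 0x0) = 0x7; 0x6 ⊕ 0x7 = 0x1.
C5: S = E(K, 0x7) = 0xA; 0xB ⊕ 0xA = 0x1.

C1 = 0xD, C2 = 0x6, C3 = 0xA, C4 = 0x1, C5 = 0x1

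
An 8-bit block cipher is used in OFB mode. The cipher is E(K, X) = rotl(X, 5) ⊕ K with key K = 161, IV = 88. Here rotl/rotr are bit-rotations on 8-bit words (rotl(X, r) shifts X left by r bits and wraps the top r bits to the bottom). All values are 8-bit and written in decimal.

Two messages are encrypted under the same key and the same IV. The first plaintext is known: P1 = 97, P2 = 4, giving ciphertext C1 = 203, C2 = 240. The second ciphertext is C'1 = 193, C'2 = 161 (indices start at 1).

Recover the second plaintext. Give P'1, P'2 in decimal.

In OFB with a reused IV, both messages share the same keystream S_i, so C_i ⊕ C'_i = P_i ⊕ P'_i and thus P'_i = P_i ⊕ C_i ⊕ C'_i.
P'1: 97 ⊕ 203 ⊕ 193 = 107.
P'2: 4 ⊕ 240 ⊕ 161 = 85.

P'1 = 107, P'2 = 85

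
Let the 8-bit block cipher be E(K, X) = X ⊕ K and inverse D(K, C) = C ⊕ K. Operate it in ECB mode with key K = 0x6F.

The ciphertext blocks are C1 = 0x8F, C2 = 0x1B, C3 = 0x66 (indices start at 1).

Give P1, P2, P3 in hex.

P1 = 0xE0, P2 = 0x74, P3 = 0x09

ECB decryption: P_i = D(K, C_i).
P1: D(K, 0x8F) = 0xE0.
P2: D(K, 0x1B) = 0x74.
P3: D(K, 0x66) = 0x09.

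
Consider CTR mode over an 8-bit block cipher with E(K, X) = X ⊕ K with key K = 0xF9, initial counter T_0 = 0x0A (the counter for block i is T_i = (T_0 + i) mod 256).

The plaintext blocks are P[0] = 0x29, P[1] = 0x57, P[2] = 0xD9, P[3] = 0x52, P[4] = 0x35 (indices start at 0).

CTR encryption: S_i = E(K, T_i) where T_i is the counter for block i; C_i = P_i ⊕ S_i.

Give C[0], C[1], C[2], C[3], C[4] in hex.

C[0]: T = 0x0A, S = E(K, T) = 0xF3; 0x29 ⊕ 0xF3 = 0xDA.
C[1]: T = 0x0B, S = E(K, T) = 0xF2; 0x57 ⊕ 0xF2 = 0xA5.
C[2]: T = 0x0C, S = E(K, T) = 0xF5; 0xD9 ⊕ 0xF5 = 0x2C.
C[3]: T = 0x0D, S = E(K, T) = 0xF4; 0x52 ⊕ 0xF4 = 0xA6.
C[4]: T = 0x0E, S = E(K, T) = 0xF7; 0x35 ⊕ 0xF7 = 0xC2.

C[0] = 0xDA, C[1] = 0xA5, C[2] = 0x2C, C[3] = 0xA6, C[4] = 0xC2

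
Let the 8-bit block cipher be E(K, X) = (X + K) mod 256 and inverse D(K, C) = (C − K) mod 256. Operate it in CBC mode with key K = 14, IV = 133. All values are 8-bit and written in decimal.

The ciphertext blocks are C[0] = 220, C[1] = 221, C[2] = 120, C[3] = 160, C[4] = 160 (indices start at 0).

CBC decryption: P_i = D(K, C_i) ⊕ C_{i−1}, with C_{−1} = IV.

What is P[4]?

P[4] = 50

P[4]: D(K, 160) = 146; 146 ⊕ 160 = 50.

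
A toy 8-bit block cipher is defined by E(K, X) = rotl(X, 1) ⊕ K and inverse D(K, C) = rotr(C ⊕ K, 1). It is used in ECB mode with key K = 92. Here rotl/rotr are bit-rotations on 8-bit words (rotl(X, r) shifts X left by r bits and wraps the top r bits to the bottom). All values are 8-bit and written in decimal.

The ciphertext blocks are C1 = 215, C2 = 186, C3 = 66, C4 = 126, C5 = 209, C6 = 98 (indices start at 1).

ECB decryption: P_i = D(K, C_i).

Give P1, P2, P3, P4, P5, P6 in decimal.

P1: D(K, 215) = 197.
P2: D(K, 186) = 115.
P3: D(K, 66) = 15.
P4: D(K, 126) = 17.
P5: D(K, 209) = 198.
P6: D(K, 98) = 31.

P1 = 197, P2 = 115, P3 = 15, P4 = 17, P5 = 198, P6 = 31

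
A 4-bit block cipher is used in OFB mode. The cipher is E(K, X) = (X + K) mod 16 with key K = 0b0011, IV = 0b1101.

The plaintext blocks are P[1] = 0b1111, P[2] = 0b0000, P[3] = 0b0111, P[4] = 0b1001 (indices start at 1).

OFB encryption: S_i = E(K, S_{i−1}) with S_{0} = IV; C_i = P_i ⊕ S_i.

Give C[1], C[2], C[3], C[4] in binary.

C[1]: S = E(K, 0b1101) = 0b0000; 0b1111 ⊕ 0b0000 = 0b1111.
C[2]: S = E(K, 0b0000) = 0b0011; 0b0000 ⊕ 0b0011 = 0b0011.
C[3]: S = E(K, 0b0011) = 0b0110; 0b0111 ⊕ 0b0110 = 0b0001.
C[4]: S = E(K, 0b0110) = 0b1001; 0b1001 ⊕ 0b1001 = 0b0000.

C[1] = 0b1111, C[2] = 0b0011, C[3] = 0b0001, C[4] = 0b0000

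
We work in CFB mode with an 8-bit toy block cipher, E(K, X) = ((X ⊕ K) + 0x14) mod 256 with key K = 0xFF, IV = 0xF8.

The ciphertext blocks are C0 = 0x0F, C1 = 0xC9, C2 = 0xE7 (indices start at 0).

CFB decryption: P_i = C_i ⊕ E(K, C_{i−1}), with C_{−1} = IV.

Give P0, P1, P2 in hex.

P0: E(K, 0xF8) = 0x1B; 0x0F ⊕ 0x1B = 0x14.
P1: E(K, 0x0F) = 0x04; 0xC9 ⊕ 0x04 = 0xCD.
P2: E(K, 0xC9) = 0x4A; 0xE7 ⊕ 0x4A = 0xAD.

P0 = 0x14, P1 = 0xCD, P2 = 0xAD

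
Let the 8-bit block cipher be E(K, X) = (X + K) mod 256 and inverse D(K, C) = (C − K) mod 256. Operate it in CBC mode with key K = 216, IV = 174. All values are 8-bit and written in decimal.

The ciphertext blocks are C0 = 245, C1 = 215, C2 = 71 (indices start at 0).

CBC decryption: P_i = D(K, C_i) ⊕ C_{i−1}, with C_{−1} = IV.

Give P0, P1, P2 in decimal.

P0 = 179, P1 = 10, P2 = 184

P0: D(K, 245) = 29; 29 ⊕ 174 = 179.
P1: D(K, 215) = 255; 255 ⊕ 245 = 10.
P2: D(K, 71) = 111; 111 ⊕ 215 = 184.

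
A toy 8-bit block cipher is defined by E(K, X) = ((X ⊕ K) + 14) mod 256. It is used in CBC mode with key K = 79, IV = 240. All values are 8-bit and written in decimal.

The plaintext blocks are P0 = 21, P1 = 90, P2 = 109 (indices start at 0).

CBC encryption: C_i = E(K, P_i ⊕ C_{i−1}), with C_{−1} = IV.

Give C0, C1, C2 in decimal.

C0 = 184, C1 = 187, C2 = 167

C0: P0 ⊕ 240 = 229; E(K, 229) = 184.
C1: P1 ⊕ 184 = 226; E(K, 226) = 187.
C2: P2 ⊕ 187 = 214; E(K, 214) = 167.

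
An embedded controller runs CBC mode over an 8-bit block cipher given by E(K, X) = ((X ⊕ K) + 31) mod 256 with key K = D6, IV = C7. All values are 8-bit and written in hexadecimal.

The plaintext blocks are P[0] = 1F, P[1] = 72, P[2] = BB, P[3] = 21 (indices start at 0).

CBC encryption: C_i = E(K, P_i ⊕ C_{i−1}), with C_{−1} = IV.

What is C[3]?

C[0]: P[0] ⊕ C7 = D8; E(K, D8) = 3F.
C[1]: P[1] ⊕ 3F = 4D; E(K, 4D) = CC.
C[2]: P[2] ⊕ CC = 77; E(K, 77) = D2.
C[3]: P[3] ⊕ D2 = F3; E(K, F3) = 56.

C[3] = 56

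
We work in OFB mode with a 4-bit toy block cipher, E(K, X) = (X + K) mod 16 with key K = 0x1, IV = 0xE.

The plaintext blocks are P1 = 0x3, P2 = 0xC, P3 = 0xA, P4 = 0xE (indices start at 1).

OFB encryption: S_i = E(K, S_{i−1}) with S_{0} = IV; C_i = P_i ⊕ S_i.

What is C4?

C4 = 0xC

C1: S = E(K, 0xE) = 0xF; 0x3 ⊕ 0xF = 0xC.
C2: S = E(K, 0xF) = 0x0; 0xC ⊕ 0x0 = 0xC.
C3: S = E(K, 0x0) = 0x1; 0xA ⊕ 0x1 = 0xB.
C4: S = E(K, 0x1) = 0x2; 0xE ⊕ 0x2 = 0xC.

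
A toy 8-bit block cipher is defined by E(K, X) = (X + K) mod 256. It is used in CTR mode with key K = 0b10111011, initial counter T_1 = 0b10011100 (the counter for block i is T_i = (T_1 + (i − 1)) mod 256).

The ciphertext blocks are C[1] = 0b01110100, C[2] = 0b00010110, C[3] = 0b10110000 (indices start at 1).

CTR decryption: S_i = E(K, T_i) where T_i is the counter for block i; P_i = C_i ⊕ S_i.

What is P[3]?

P[3] = 0b11101001

P[3]: T = 0b10011110, S = E(K, T) = 0b01011001; 0b10110000 ⊕ 0b01011001 = 0b11101001.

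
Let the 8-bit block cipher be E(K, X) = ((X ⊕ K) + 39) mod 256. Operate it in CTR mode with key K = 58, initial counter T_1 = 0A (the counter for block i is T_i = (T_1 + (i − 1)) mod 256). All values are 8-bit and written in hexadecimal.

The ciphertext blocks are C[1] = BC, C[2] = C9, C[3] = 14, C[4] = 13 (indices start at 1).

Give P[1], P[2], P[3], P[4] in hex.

CTR decryption: S_i = E(K, T_i) where T_i is the counter for block i; P_i = C_i ⊕ S_i.
P[1]: T = 0A, S = E(K, T) = 8B; BC ⊕ 8B = 37.
P[2]: T = 0B, S = E(K, T) = 8C; C9 ⊕ 8C = 45.
P[3]: T = 0C, S = E(K, T) = 8D; 14 ⊕ 8D = 99.
P[4]: T = 0D, S = E(K, T) = 8E; 13 ⊕ 8E = 9D.

P[1] = 37, P[2] = 45, P[3] = 99, P[4] = 9D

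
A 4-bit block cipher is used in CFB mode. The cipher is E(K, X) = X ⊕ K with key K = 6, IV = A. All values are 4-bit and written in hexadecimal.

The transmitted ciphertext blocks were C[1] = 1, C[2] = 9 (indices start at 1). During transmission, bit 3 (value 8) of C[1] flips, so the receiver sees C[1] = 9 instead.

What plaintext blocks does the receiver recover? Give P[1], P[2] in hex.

P[1] = 5, P[2] = 6

CFB decryption: P_i = C_i ⊕ E(K, C_{i−1}), with C_{0} = IV.
Only C[1] changed, to 9. In CFB, a change in C_i flips the same bit in P_i and garbles P_{i+1}. Decrypting the received ciphertext:
P[1]: E(K, A) = C; 9 ⊕ C = 5.
P[2]: E(K, 9) = F; 9 ⊕ F = 6.
Blocks that differ from the original plaintext: P[1], P[2].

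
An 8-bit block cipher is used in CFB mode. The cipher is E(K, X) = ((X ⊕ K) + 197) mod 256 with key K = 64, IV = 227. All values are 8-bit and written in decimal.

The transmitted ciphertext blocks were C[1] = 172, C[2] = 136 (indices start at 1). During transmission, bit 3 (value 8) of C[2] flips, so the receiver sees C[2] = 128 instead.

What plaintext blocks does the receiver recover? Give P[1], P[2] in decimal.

CFB decryption: P_i = C_i ⊕ E(K, C_{i−1}), with C_{0} = IV.
Only C[2] changed, to 128. In CFB, a change in C_i flips the same bit in P_i and garbles P_{i+1}. Decrypting the received ciphertext:
P[1]: E(K, 227) = 104; 172 ⊕ 104 = 196.
P[2]: E(K, 172) = 177; 128 ⊕ 177 = 49.
Blocks that differ from the original plaintext: P[2].

P[1] = 196, P[2] = 49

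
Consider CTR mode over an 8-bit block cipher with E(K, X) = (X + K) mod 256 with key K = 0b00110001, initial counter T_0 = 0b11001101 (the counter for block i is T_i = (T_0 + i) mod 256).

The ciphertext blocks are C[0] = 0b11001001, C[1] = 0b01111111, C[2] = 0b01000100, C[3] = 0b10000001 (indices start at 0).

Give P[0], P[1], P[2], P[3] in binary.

CTR decryption: S_i = E(K, T_i) where T_i is the counter for block i; P_i = C_i ⊕ S_i.
P[0]: T = 0b11001101, S = E(K, T) = 0b11111110; 0b11001001 ⊕ 0b11111110 = 0b00110111.
P[1]: T = 0b11001110, S = E(K, T) = 0b11111111; 0b01111111 ⊕ 0b11111111 = 0b10000000.
P[2]: T = 0b11001111, S = E(K, T) = 0b00000000; 0b01000100 ⊕ 0b00000000 = 0b01000100.
P[3]: T = 0b11010000, S = E(K, T) = 0b00000001; 0b10000001 ⊕ 0b00000001 = 0b10000000.

P[0] = 0b00110111, P[1] = 0b10000000, P[2] = 0b01000100, P[3] = 0b10000000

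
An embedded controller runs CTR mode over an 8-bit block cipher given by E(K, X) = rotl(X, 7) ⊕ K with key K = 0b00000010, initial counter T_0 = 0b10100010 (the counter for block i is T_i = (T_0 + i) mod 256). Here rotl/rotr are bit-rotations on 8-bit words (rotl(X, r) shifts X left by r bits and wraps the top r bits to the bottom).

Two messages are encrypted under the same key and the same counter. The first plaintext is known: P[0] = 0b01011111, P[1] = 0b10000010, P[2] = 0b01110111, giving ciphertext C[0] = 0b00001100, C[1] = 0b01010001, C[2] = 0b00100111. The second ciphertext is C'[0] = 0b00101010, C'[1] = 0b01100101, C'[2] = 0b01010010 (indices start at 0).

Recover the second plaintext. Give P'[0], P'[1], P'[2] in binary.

In CTR with a reused counter, both messages share the same keystream S_i, so C_i ⊕ C'_i = P_i ⊕ P'_i and thus P'_i = P_i ⊕ C_i ⊕ C'_i.
P'[0]: 0b01011111 ⊕ 0b00001100 ⊕ 0b00101010 = 0b01111001.
P'[1]: 0b10000010 ⊕ 0b01010001 ⊕ 0b01100101 = 0b10110110.
P'[2]: 0b01110111 ⊕ 0b00100111 ⊕ 0b01010010 = 0b00000010.

P'[0] = 0b01111001, P'[1] = 0b10110110, P'[2] = 0b00000010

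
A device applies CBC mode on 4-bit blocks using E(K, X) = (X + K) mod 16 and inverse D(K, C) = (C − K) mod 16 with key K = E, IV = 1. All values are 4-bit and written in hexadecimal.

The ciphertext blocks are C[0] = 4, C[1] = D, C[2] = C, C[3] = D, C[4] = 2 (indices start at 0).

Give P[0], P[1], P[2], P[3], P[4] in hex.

CBC decryption: P_i = D(K, C_i) ⊕ C_{i−1}, with C_{−1} = IV.
P[0]: D(K, 4) = 6; 6 ⊕ 1 = 7.
P[1]: D(K, D) = F; F ⊕ 4 = B.
P[2]: D(K, C) = E; E ⊕ D = 3.
P[3]: D(K, D) = F; F ⊕ C = 3.
P[4]: D(K, 2) = 4; 4 ⊕ D = 9.

P[0] = 7, P[1] = B, P[2] = 3, P[3] = 3, P[4] = 9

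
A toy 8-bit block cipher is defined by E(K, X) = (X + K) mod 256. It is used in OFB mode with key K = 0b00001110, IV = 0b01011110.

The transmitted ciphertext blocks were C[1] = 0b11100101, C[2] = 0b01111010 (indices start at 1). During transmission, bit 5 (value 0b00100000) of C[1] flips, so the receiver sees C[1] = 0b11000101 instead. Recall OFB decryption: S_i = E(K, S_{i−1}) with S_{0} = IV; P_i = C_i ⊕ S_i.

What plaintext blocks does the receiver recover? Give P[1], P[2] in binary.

Only C[1] changed, to 0b11000101. In OFB, a change in C_i flips the same bit in P_i only; the keystream is unaffected. Decrypting the received ciphertext:
P[1]: S = E(K, 0b01011110) = 0b01101100; 0b11000101 ⊕ 0b01101100 = 0b10101001.
P[2]: S = E(K, 0b01101100) = 0b01111010; 0b01111010 ⊕ 0b01111010 = 0b00000000.
Blocks that differ from the original plaintext: P[1].

P[1] = 0b10101001, P[2] = 0b00000000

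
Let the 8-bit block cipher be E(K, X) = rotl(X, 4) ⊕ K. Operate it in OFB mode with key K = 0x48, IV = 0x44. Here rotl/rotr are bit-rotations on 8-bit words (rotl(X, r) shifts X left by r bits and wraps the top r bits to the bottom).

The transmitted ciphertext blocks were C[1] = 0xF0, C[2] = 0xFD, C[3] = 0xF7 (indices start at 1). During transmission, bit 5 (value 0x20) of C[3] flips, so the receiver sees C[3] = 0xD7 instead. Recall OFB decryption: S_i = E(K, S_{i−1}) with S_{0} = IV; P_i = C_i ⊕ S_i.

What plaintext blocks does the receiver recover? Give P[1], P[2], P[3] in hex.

P[1] = 0xFC, P[2] = 0x75, P[3] = 0x17

Only C[3] changed, to 0xD7. In OFB, a change in C_i flips the same bit in P_i only; the keystream is unaffected. Decrypting the received ciphertext:
P[1]: S = E(K, 0x44) = 0x0C; 0xF0 ⊕ 0x0C = 0xFC.
P[2]: S = E(K, 0x0C) = 0x88; 0xFD ⊕ 0x88 = 0x75.
P[3]: S = E(K, 0x88) = 0xC0; 0xD7 ⊕ 0xC0 = 0x17.
Blocks that differ from the original plaintext: P[3].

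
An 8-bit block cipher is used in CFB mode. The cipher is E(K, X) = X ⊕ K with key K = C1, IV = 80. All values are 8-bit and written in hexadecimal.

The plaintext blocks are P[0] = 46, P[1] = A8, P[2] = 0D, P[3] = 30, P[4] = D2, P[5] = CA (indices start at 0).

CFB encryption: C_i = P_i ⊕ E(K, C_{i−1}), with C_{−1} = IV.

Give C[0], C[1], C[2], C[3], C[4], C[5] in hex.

C[0]: E(K, 80) = 41; 46 ⊕ 41 = 07.
C[1]: E(K, 07) = C6; A8 ⊕ C6 = 6E.
C[2]: E(K, 6E) = AF; 0D ⊕ AF = A2.
C[3]: E(K, A2) = 63; 30 ⊕ 63 = 53.
C[4]: E(K, 53) = 92; D2 ⊕ 92 = 40.
C[5]: E(K, 40) = 81; CA ⊕ 81 = 4B.

C[0] = 07, C[1] = 6E, C[2] = A2, C[3] = 53, C[4] = 40, C[5] = 4B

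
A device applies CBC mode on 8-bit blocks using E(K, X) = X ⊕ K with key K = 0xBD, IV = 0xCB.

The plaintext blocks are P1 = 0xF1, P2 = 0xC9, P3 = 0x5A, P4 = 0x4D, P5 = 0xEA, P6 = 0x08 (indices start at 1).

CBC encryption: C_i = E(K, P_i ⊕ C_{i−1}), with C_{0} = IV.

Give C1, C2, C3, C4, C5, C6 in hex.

C1 = 0x87, C2 = 0xF3, C3 = 0x14, C4 = 0xE4, C5 = 0xB3, C6 = 0x06

C1: P1 ⊕ 0xCB = 0x3A; E(K, 0x3A) = 0x87.
C2: P2 ⊕ 0x87 = 0x4E; E(K, 0x4E) = 0xF3.
C3: P3 ⊕ 0xF3 = 0xA9; E(K, 0xA9) = 0x14.
C4: P4 ⊕ 0x14 = 0x59; E(K, 0x59) = 0xE4.
C5: P5 ⊕ 0xE4 = 0x0E; E(K, 0x0E) = 0xB3.
C6: P6 ⊕ 0xB3 = 0xBB; E(K, 0xBB) = 0x06.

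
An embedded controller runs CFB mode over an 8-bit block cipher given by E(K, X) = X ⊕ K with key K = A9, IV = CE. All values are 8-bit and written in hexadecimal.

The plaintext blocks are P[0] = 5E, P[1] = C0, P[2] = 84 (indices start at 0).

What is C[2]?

CFB encryption: C_i = P_i ⊕ E(K, C_{i−1}), with C_{−1} = IV.
C[0]: E(K, CE) = 67; 5E ⊕ 67 = 39.
C[1]: E(K, 39) = 90; C0 ⊕ 90 = 50.
C[2]: E(K, 50) = F9; 84 ⊕ F9 = 7D.

C[2] = 7D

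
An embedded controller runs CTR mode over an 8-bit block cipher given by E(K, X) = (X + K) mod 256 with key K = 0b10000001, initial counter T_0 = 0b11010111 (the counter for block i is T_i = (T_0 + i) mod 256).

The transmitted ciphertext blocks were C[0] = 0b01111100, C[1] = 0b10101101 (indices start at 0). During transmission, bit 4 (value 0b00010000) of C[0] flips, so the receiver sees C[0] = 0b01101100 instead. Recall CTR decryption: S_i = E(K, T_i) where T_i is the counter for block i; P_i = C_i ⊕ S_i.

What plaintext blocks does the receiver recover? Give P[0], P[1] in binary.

Only C[0] changed, to 0b01101100. In CTR, a change in C_i flips the same bit in P_i only; the keystream is unaffected. Decrypting the received ciphertext:
P[0]: T = 0b11010111, S = E(K, T) = 0b01011000; 0b01101100 ⊕ 0b01011000 = 0b00110100.
P[1]: T = 0b11011000, S = E(K, T) = 0b01011001; 0b10101101 ⊕ 0b01011001 = 0b11110100.
Blocks that differ from the original plaintext: P[0].

P[0] = 0b00110100, P[1] = 0b11110100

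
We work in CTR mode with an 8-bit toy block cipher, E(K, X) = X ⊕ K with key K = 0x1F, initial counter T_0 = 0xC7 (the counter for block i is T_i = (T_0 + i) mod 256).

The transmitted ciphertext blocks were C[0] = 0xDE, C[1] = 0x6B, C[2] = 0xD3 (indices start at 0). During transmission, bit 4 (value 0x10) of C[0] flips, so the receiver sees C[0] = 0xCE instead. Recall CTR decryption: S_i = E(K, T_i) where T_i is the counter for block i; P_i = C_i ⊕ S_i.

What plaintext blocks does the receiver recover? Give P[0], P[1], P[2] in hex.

Only C[0] changed, to 0xCE. In CTR, a change in C_i flips the same bit in P_i only; the keystream is unaffected. Decrypting the received ciphertext:
P[0]: T = 0xC7, S = E(K, T) = 0xD8; 0xCE ⊕ 0xD8 = 0x16.
P[1]: T = 0xC8, S = E(K, T) = 0xD7; 0x6B ⊕ 0xD7 = 0xBC.
P[2]: T = 0xC9, S = E(K, T) = 0xD6; 0xD3 ⊕ 0xD6 = 0x05.
Blocks that differ from the original plaintext: P[0].

P[0] = 0x16, P[1] = 0xBC, P[2] = 0x05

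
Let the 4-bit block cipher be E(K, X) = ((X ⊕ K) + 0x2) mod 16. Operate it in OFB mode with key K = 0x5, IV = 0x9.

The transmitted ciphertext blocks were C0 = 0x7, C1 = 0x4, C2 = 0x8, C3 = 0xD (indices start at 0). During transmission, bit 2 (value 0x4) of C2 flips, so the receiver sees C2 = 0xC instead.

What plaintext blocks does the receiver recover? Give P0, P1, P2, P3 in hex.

P0 = 0x9, P1 = 0x9, P2 = 0x6, P3 = 0xC

OFB decryption: S_i = E(K, S_{i−1}) with S_{−1} = IV; P_i = C_i ⊕ S_i.
Only C2 changed, to 0xC. In OFB, a change in C_i flips the same bit in P_i only; the keystream is unaffected. Decrypting the received ciphertext:
P0: S = E(K, 0x9) = 0xE; 0x7 ⊕ 0xE = 0x9.
P1: S = E(K, 0xE) = 0xD; 0x4 ⊕ 0xD = 0x9.
P2: S = E(K, 0xD) = 0xA; 0xC ⊕ 0xA = 0x6.
P3: S = E(K, 0xA) = 0x1; 0xD ⊕ 0x1 = 0xC.
Blocks that differ from the original plaintext: P2.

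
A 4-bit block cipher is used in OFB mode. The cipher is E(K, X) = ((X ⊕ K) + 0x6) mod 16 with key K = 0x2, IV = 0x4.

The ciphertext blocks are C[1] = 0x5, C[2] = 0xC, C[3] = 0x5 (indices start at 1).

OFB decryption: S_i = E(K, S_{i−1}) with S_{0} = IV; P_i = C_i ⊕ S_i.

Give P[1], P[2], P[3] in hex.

P[1] = 0x9, P[2] = 0x8, P[3] = 0x9

P[1]: S = E(K, 0x4) = 0xC; 0x5 ⊕ 0xC = 0x9.
P[2]: S = E(K, 0xC) = 0x4; 0xC ⊕ 0x4 = 0x8.
P[3]: S = E(K, 0x4) = 0xC; 0x5 ⊕ 0xC = 0x9.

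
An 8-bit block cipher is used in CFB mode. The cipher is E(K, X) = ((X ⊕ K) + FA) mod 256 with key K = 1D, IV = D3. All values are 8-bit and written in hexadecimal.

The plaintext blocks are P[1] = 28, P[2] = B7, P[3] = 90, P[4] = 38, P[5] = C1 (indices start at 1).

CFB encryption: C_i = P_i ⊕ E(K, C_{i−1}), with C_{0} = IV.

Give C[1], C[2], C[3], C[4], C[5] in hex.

C[1] = E0, C[2] = 40, C[3] = C7, C[4] = EC, C[5] = 2A

C[1]: E(K, D3) = C8; 28 ⊕ C8 = E0.
C[2]: E(K, E0) = F7; B7 ⊕ F7 = 40.
C[3]: E(K, 40) = 57; 90 ⊕ 57 = C7.
C[4]: E(K, C7) = D4; 38 ⊕ D4 = EC.
C[5]: E(K, EC) = EB; C1 ⊕ EB = 2A.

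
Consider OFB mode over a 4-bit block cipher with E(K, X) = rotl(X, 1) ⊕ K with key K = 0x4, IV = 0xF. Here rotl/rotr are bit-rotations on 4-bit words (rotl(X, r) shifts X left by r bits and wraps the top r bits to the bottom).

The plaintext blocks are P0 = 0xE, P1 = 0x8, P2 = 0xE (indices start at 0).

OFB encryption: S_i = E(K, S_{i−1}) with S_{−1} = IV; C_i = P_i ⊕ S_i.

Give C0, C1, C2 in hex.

C0: S = E(K, 0xF) = 0xB; 0xE ⊕ 0xB = 0x5.
C1: S = E(K, 0xB) = 0x3; 0x8 ⊕ 0x3 = 0xB.
C2: S = E(K, 0x3) = 0x2; 0xE ⊕ 0x2 = 0xC.

C0 = 0x5, C1 = 0xB, C2 = 0xC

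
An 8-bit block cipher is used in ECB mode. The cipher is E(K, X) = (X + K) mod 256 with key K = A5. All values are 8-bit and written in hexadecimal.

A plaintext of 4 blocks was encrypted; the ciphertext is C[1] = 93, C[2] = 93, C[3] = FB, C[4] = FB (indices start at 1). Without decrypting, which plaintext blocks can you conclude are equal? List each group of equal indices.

ECB encrypts each block independently with the same key, so equal ciphertext blocks imply equal plaintext blocks.
C[1] = C[2] = 93, so P[1] = P[2].
C[3] = C[4] = FB, so P[3] = P[4].

P[1] = P[2]; P[3] = P[4]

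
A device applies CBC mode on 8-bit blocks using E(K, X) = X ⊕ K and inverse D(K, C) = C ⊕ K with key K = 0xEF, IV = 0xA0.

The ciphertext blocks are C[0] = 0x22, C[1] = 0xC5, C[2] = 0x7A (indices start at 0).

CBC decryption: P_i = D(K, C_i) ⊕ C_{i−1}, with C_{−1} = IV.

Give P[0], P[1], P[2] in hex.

P[0]: D(K, 0x22) = 0xCD; 0xCD ⊕ 0xA0 = 0x6D.
P[1]: D(K, 0xC5) = 0x2A; 0x2A ⊕ 0x22 = 0x08.
P[2]: D(K, 0x7A) = 0x95; 0x95 ⊕ 0xC5 = 0x50.

P[0] = 0x6D, P[1] = 0x08, P[2] = 0x50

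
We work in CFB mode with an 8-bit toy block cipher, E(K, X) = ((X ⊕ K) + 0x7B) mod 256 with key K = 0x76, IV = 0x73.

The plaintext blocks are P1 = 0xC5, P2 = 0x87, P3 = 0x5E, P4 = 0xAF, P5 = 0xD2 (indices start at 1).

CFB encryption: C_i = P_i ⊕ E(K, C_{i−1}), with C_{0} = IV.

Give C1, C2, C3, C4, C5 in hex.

C1 = 0x45, C2 = 0x29, C3 = 0x84, C4 = 0xC2, C5 = 0xFD

C1: E(K, 0x73) = 0x80; 0xC5 ⊕ 0x80 = 0x45.
C2: E(K, 0x45) = 0xAE; 0x87 ⊕ 0xAE = 0x29.
C3: E(K, 0x29) = 0xDA; 0x5E ⊕ 0xDA = 0x84.
C4: E(K, 0x84) = 0x6D; 0xAF ⊕ 0x6D = 0xC2.
C5: E(K, 0xC2) = 0x2F; 0xD2 ⊕ 0x2F = 0xFD.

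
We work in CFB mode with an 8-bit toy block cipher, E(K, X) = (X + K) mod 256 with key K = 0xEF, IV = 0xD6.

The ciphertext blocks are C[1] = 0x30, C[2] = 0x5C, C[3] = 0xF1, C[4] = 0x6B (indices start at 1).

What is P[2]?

CFB decryption: P_i = C_i ⊕ E(K, C_{i−1}), with C_{0} = IV.
P[2]: E(K, 0x30) = 0x1F; 0x5C ⊕ 0x1F = 0x43.

P[2] = 0x43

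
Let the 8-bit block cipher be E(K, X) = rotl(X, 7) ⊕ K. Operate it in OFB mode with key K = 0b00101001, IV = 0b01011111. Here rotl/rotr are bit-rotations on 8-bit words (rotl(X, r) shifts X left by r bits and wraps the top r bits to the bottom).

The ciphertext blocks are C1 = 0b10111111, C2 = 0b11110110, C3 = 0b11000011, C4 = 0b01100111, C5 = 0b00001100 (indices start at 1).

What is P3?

P3 = 0b11011111

OFB decryption: S_i = E(K, S_{i−1}) with S_{0} = IV; P_i = C_i ⊕ S_i.
P1: S = E(K, 0b01011111) = 0b10000110; 0b10111111 ⊕ 0b10000110 = 0b00111001.
P2: S = E(K, 0b10000110) = 0b01101010; 0b11110110 ⊕ 0b01101010 = 0b10011100.
P3: S = E(K, 0b01101010) = 0b00011100; 0b11000011 ⊕ 0b00011100 = 0b11011111.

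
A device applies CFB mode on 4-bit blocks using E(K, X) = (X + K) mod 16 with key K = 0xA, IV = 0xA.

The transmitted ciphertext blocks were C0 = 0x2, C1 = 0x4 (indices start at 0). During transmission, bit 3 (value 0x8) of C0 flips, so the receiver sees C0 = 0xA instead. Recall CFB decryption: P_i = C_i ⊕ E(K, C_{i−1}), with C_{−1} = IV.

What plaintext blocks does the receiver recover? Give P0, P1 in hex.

Only C0 changed, to 0xA. In CFB, a change in C_i flips the same bit in P_i and garbles P_{i+1}. Decrypting the received ciphertext:
P0: E(K, 0xA) = 0x4; 0xA ⊕ 0x4 = 0xE.
P1: E(K, 0xA) = 0x4; 0x4 ⊕ 0x4 = 0x0.
Blocks that differ from the original plaintext: P0, P1.

P0 = 0xE, P1 = 0x0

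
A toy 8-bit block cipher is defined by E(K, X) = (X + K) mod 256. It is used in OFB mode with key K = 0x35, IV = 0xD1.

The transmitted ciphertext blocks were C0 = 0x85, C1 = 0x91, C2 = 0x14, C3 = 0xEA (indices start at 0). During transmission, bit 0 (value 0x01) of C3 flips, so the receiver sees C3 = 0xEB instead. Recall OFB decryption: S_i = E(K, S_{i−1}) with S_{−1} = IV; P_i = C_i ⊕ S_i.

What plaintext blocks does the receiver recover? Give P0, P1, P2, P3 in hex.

Only C3 changed, to 0xEB. In OFB, a change in C_i flips the same bit in P_i only; the keystream is unaffected. Decrypting the received ciphertext:
P0: S = E(K, 0xD1) = 0x06; 0x85 ⊕ 0x06 = 0x83.
P1: S = E(K, 0x06) = 0x3B; 0x91 ⊕ 0x3B = 0xAA.
P2: S = E(K, 0x3B) = 0x70; 0x14 ⊕ 0x70 = 0x64.
P3: S = E(K, 0x70) = 0xA5; 0xEB ⊕ 0xA5 = 0x4E.
Blocks that differ from the original plaintext: P3.

P0 = 0x83, P1 = 0xAA, P2 = 0x64, P3 = 0x4E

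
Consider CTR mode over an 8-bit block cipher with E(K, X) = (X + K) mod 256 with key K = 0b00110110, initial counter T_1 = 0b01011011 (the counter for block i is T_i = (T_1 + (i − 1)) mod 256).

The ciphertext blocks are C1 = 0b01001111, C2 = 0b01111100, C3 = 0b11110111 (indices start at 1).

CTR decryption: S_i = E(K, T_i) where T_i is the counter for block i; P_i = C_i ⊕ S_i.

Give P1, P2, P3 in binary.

P1 = 0b11011110, P2 = 0b11101110, P3 = 0b01100100

P1: T = 0b01011011, S = E(K, T) = 0b10010001; 0b01001111 ⊕ 0b10010001 = 0b11011110.
P2: T = 0b01011100, S = E(K, T) = 0b10010010; 0b01111100 ⊕ 0b10010010 = 0b11101110.
P3: T = 0b01011101, S = E(K, T) = 0b10010011; 0b11110111 ⊕ 0b10010011 = 0b01100100.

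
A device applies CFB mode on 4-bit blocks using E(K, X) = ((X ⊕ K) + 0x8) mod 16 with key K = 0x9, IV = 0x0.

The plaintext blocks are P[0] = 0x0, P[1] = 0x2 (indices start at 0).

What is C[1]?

CFB encryption: C_i = P_i ⊕ E(K, C_{i−1}), with C_{−1} = IV.
C[0]: E(K, 0x0) = 0x1; 0x0 ⊕ 0x1 = 0x1.
C[1]: E(K, 0x1) = 0x0; 0x2 ⊕ 0x0 = 0x2.

C[1] = 0x2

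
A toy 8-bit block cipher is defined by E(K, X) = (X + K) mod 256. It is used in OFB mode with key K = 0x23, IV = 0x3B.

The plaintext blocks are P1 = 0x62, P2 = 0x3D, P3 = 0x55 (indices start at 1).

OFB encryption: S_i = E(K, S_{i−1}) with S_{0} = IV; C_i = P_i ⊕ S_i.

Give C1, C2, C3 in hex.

C1 = 0x3C, C2 = 0xBC, C3 = 0xF1

C1: S = E(K, 0x3B) = 0x5E; 0x62 ⊕ 0x5E = 0x3C.
C2: S = E(K, 0x5E) = 0x81; 0x3D ⊕ 0x81 = 0xBC.
C3: S = E(K, 0x81) = 0xA4; 0x55 ⊕ 0xA4 = 0xF1.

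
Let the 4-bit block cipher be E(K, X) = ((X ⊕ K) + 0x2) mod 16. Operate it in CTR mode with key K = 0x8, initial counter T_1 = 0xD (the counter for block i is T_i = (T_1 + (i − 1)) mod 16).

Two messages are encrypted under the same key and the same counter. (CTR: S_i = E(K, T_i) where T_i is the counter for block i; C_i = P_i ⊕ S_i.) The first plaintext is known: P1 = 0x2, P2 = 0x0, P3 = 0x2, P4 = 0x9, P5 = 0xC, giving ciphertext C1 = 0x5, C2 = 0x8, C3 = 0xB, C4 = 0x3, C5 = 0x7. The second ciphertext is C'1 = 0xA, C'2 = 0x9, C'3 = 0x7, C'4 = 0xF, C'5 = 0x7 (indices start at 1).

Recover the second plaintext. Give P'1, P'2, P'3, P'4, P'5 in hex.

In CTR with a reused counter, both messages share the same keystream S_i, so C_i ⊕ C'_i = P_i ⊕ P'_i and thus P'_i = P_i ⊕ C_i ⊕ C'_i.
P'1: 0x2 ⊕ 0x5 ⊕ 0xA = 0xD.
P'2: 0x0 ⊕ 0x8 ⊕ 0x9 = 0x1.
P'3: 0x2 ⊕ 0xB ⊕ 0x7 = 0xE.
P'4: 0x9 ⊕ 0x3 ⊕ 0xF = 0x5.
P'5: 0xC ⊕ 0x7 ⊕ 0x7 = 0xC.

P'1 = 0xD, P'2 = 0x1, P'3 = 0xE, P'4 = 0x5, P'5 = 0xC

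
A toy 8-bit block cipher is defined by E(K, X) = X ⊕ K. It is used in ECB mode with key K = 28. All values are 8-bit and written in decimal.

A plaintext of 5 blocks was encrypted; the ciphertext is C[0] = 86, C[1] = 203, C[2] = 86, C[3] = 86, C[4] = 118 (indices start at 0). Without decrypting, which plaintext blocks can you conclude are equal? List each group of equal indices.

P[0] = P[2] = P[3]

ECB encrypts each block independently with the same key, so equal ciphertext blocks imply equal plaintext blocks.
C[0] = C[2] = C[3] = 86, so P[0] = P[2] = P[3].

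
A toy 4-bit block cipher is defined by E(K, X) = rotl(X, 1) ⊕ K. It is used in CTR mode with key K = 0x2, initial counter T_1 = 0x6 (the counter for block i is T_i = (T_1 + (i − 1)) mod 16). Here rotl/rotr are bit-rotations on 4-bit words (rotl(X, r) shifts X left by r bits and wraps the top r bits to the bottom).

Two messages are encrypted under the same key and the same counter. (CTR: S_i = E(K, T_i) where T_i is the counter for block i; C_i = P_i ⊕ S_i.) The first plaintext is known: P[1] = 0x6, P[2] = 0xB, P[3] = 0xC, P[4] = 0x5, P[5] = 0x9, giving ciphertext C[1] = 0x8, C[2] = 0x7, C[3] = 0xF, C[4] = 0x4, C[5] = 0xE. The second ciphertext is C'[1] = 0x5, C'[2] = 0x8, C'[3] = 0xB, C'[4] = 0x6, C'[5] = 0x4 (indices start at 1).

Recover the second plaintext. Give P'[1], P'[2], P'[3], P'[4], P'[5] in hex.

P'[1] = 0xB, P'[2] = 0x4, P'[3] = 0x8, P'[4] = 0x7, P'[5] = 0x3

In CTR with a reused counter, both messages share the same keystream S_i, so C_i ⊕ C'_i = P_i ⊕ P'_i and thus P'_i = P_i ⊕ C_i ⊕ C'_i.
P'[1]: 0x6 ⊕ 0x8 ⊕ 0x5 = 0xB.
P'[2]: 0xB ⊕ 0x7 ⊕ 0x8 = 0x4.
P'[3]: 0xC ⊕ 0xF ⊕ 0xB = 0x8.
P'[4]: 0x5 ⊕ 0x4 ⊕ 0x6 = 0x7.
P'[5]: 0x9 ⊕ 0xE ⊕ 0x4 = 0x3.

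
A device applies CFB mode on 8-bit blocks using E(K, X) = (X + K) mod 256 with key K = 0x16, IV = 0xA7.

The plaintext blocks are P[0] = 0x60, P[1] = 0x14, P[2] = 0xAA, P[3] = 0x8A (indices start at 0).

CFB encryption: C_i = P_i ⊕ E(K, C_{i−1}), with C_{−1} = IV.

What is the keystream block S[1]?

0xF3

C[0]: E(K, 0xA7) = 0xBD; 0x60 ⊕ 0xBD = 0xDD.
C[1]: E(K, 0xDD) = 0xF3; 0x14 ⊕ 0xF3 = 0xE7.
So S[1] = 0xF3.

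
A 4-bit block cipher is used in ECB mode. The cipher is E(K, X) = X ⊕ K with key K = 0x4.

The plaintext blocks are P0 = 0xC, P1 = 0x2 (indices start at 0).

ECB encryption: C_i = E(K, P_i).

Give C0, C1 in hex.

C0: E(K, 0xC) = 0x8.
C1: E(K, 0x2) = 0x6.

C0 = 0x8, C1 = 0x6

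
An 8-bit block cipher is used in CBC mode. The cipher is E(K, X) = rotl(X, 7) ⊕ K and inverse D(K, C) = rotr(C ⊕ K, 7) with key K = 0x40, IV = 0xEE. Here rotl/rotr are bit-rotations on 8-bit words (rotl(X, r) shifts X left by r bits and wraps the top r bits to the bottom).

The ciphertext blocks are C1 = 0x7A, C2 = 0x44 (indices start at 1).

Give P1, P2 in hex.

P1 = 0x9A, P2 = 0x72

CBC decryption: P_i = D(K, C_i) ⊕ C_{i−1}, with C_{0} = IV.
P1: D(K, 0x7A) = 0x74; 0x74 ⊕ 0xEE = 0x9A.
P2: D(K, 0x44) = 0x08; 0x08 ⊕ 0x7A = 0x72.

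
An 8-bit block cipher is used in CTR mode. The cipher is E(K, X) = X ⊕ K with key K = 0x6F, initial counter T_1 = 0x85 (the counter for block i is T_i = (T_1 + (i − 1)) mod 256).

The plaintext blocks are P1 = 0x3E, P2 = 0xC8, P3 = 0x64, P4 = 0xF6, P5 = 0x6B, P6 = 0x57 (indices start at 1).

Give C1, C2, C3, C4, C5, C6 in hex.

C1 = 0xD4, C2 = 0x21, C3 = 0x8C, C4 = 0x11, C5 = 0x8D, C6 = 0xB2

CTR encryption: S_i = E(K, T_i) where T_i is the counter for block i; C_i = P_i ⊕ S_i.
C1: T = 0x85, S = E(K, T) = 0xEA; 0x3E ⊕ 0xEA = 0xD4.
C2: T = 0x86, S = E(K, T) = 0xE9; 0xC8 ⊕ 0xE9 = 0x21.
C3: T = 0x87, S = E(K, T) = 0xE8; 0x64 ⊕ 0xE8 = 0x8C.
C4: T = 0x88, S = E(K, T) = 0xE7; 0xF6 ⊕ 0xE7 = 0x11.
C5: T = 0x89, S = E(K, T) = 0xE6; 0x6B ⊕ 0xE6 = 0x8D.
C6: T = 0x8A, S = E(K, T) = 0xE5; 0x57 ⊕ 0xE5 = 0xB2.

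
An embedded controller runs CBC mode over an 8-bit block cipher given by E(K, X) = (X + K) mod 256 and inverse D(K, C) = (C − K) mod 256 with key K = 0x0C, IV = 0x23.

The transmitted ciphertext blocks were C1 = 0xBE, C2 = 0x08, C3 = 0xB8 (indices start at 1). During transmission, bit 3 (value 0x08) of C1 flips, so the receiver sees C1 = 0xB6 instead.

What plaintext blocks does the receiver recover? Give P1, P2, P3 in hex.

CBC decryption: P_i = D(K, C_i) ⊕ C_{i−1}, with C_{0} = IV.
Only C1 changed, to 0xB6. In CBC, a change in C_i garbles P_i and flips the same bit in P_{i+1}. Decrypting the received ciphertext:
P1: D(K, 0xB6) = 0xAA; 0xAA ⊕ 0x23 = 0x89.
P2: D(K, 0x08) = 0xFC; 0xFC ⊕ 0xB6 = 0x4A.
P3: D(K, 0xB8) = 0xAC; 0xAC ⊕ 0x08 = 0xA4.
Blocks that differ from the original plaintext: P1, P2.

P1 = 0x89, P2 = 0x4A, P3 = 0xA4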